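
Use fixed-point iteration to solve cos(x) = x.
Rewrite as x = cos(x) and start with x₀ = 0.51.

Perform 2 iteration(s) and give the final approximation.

Equation: cos(x) = x
Fixed-point form: x = cos(x)
x₀ = 0.51

x_1 = g(0.510000) = 0.872745
x_2 = g(0.872745) = 0.642726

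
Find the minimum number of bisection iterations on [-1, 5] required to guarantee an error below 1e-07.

We need (b-a)/2^n ≤ 1e-07
(5 - (-1))/2^n ≤ 1e-07
6/2^n ≤ 1e-07
2^n ≥ 60000000
n ≥ log₂(60000000) = 25.84
n ≥ 26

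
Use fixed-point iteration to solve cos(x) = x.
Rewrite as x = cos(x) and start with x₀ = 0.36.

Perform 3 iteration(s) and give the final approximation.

Equation: cos(x) = x
Fixed-point form: x = cos(x)
x₀ = 0.36

x_1 = g(0.360000) = 0.935897
x_2 = g(0.935897) = 0.593097
x_3 = g(0.593097) = 0.829214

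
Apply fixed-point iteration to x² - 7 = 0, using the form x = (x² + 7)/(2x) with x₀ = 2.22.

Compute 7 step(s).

Equation: x² - 7 = 0
Fixed-point form: x = (x² + 7)/(2x)
x₀ = 2.22

x_1 = g(2.220000) = 2.686577
x_2 = g(2.686577) = 2.646062
x_3 = g(2.646062) = 2.645751
x_4 = g(2.645751) = 2.645751
x_5 = g(2.645751) = 2.645751
x_6 = g(2.645751) = 2.645751
x_7 = g(2.645751) = 2.645751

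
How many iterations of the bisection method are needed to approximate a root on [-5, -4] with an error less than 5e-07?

We need (b-a)/2^n ≤ 5e-07
(-4 - (-5))/2^n ≤ 5e-07
1/2^n ≤ 5e-07
2^n ≥ 2000000
n ≥ log₂(2000000) = 20.93
n ≥ 21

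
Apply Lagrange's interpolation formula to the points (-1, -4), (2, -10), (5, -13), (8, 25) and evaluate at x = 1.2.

Lagrange interpolation formula:
P(x) = Σ yᵢ × Lᵢ(x)
where Lᵢ(x) = Π_{j≠i} (x - xⱼ)/(xᵢ - xⱼ)

L_0(1.2) = (1.2 - 2)/(-1 - 2) × (1.2 - 5)/(-1 - 5) × (1.2 - 8)/(-1 - 8) = 0.127605
L_1(1.2) = (1.2 - (-1))/(2 - (-1)) × (1.2 - 5)/(2 - 5) × (1.2 - 8)/(2 - 8) = 1.052741
L_2(1.2) = (1.2 - (-1))/(5 - (-1)) × (1.2 - 2)/(5 - 2) × (1.2 - 8)/(5 - 8) = -0.221630
L_3(1.2) = (1.2 - (-1))/(8 - (-1)) × (1.2 - 2)/(8 - 2) × (1.2 - 5)/(8 - 5) = 0.041284

P(1.2) = (-4)×L_0(1.2) + (-10)×L_1(1.2) + (-13)×L_2(1.2) + 25×L_3(1.2)
P(1.2) = -7.124543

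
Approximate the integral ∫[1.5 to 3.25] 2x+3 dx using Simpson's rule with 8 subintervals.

f(x) = 2x+3
a = 1.5, b = 3.25, n = 8
h = (b - a)/n = 0.218750

Simpson's rule: (h/3)[f(x₀) + 4f(x₁) + 2f(x₂) + ... + f(xₙ)]

x_0 = 1.5000, f(x_0) = 6.000000, coefficient = 1
x_1 = 1.7188, f(x_1) = 6.437500, coefficient = 4
x_2 = 1.9375, f(x_2) = 6.875000, coefficient = 2
x_3 = 2.1562, f(x_3) = 7.312500, coefficient = 4
x_4 = 2.3750, f(x_4) = 7.750000, coefficient = 2
x_5 = 2.5938, f(x_5) = 8.187500, coefficient = 4
x_6 = 2.8125, f(x_6) = 8.625000, coefficient = 2
x_7 = 3.0312, f(x_7) = 9.062500, coefficient = 4
x_8 = 3.2500, f(x_8) = 9.500000, coefficient = 1

I ≈ (0.218750/3) × 186.000000 = 13.562500
Exact value: 13.562500
Error: 0.000000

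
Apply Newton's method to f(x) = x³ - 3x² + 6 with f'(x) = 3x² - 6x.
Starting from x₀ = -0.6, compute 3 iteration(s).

f(x) = x³ - 3x² + 6
f'(x) = 3x² - 6x
x₀ = -0.6

Newton-Raphson formula: x_{n+1} = x_n - f(x_n)/f'(x_n)

Iteration 1:
  f(-0.600000) = 4.704000
  f'(-0.600000) = 4.680000
  x_1 = -0.600000 - 4.704000/4.680000 = -1.605128
Iteration 2:
  f(-1.605128) = -5.864821
  f'(-1.605128) = 17.360079
  x_2 = -1.605128 - (-5.864821)/17.360079 = -1.267294
Iteration 3:
  f(-1.267294) = -0.853425
  f'(-1.267294) = 12.421872
  x_3 = -1.267294 - (-0.853425)/12.421872 = -1.198591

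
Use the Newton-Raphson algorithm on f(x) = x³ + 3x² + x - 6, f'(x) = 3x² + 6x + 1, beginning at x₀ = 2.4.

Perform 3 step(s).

f(x) = x³ + 3x² + x - 6
f'(x) = 3x² + 6x + 1
x₀ = 2.4

Newton-Raphson formula: x_{n+1} = x_n - f(x_n)/f'(x_n)

Iteration 1:
  f(2.400000) = 27.504000
  f'(2.400000) = 32.680000
  x_1 = 2.400000 - 27.504000/32.680000 = 1.558384
Iteration 2:
  f(1.558384) = 6.628702
  f'(1.558384) = 17.635991
  x_2 = 1.558384 - 6.628702/17.635991 = 1.182522
Iteration 3:
  f(1.182522) = 1.031188
  f'(1.182522) = 12.290209
  x_3 = 1.182522 - 1.031188/12.290209 = 1.098619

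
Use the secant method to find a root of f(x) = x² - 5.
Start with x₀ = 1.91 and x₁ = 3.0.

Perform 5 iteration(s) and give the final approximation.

f(x) = x² - 5
x₀ = 1.91, x₁ = 3.0

Secant formula: x_{n+1} = x_n - f(x_n)(x_n - x_{n-1})/(f(x_n) - f(x_{n-1}))

Iteration 1:
  f(1.910000) = -1.351900
  f(3.000000) = 4.000000
  x_2 = 3.000000 - 4.000000×(3.000000 - 1.910000)/(4.000000 - (-1.351900))
       = 2.185336
Iteration 2:
  f(3.000000) = 4.000000
  f(2.185336) = -0.224306
  x_3 = 2.185336 - (-0.224306)×(2.185336 - 3.000000)/(-0.224306 - 4.000000)
       = 2.228594
Iteration 3:
  f(2.185336) = -0.224306
  f(2.228594) = -0.033369
  x_4 = 2.228594 - (-0.033369)×(2.228594 - 2.185336)/(-0.033369 - (-0.224306))
       = 2.236154
Iteration 4:
  f(2.228594) = -0.033369
  f(2.236154) = 0.000384
  x_5 = 2.236154 - 0.000384×(2.236154 - 2.228594)/(0.000384 - (-0.033369))
       = 2.236068
Iteration 5:
  f(2.236154) = 0.000384
  f(2.236068) = -0.000001
  x_6 = 2.236068 - (-0.000001)×(2.236068 - 2.236154)/(-0.000001 - 0.000384)
       = 2.236068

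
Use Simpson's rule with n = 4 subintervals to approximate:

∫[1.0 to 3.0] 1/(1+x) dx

f(x) = 1/(1+x)
a = 1.0, b = 3.0, n = 4
h = (b - a)/n = 0.500000

Simpson's rule: (h/3)[f(x₀) + 4f(x₁) + 2f(x₂) + ... + f(xₙ)]

x_0 = 1.0000, f(x_0) = 0.500000, coefficient = 1
x_1 = 1.5000, f(x_1) = 0.400000, coefficient = 4
x_2 = 2.0000, f(x_2) = 0.333333, coefficient = 2
x_3 = 2.5000, f(x_3) = 0.285714, coefficient = 4
x_4 = 3.0000, f(x_4) = 0.250000, coefficient = 1

I ≈ (0.500000/3) × 4.159524 = 0.693254
Exact value: 0.693147
Error: 0.000107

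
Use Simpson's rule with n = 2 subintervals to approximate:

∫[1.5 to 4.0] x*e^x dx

f(x) = x*e^x
a = 1.5, b = 4.0, n = 2
h = (b - a)/n = 1.250000

Simpson's rule: (h/3)[f(x₀) + 4f(x₁) + 2f(x₂) + ... + f(xₙ)]

x_0 = 1.5000, f(x_0) = 6.722534, coefficient = 1
x_1 = 2.7500, f(x_1) = 43.017238, coefficient = 4
x_2 = 4.0000, f(x_2) = 218.392600, coefficient = 1

I ≈ (1.250000/3) × 397.184084 = 165.493369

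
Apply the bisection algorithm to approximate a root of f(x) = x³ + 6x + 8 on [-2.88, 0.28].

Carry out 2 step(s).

f(x) = x³ + 6x + 8
Initial interval: [-2.88, 0.28]

Iteration 1:
  c_1 = (-2.880000 + 0.280000)/2 = -1.300000
  f(c_1) = f(-1.300000) = -1.997000
  f(a) × f(c) ≥ 0, new interval: [-1.300000, 0.280000]
Iteration 2:
  c_2 = (-1.300000 + 0.280000)/2 = -0.510000
  f(c_2) = f(-0.510000) = 4.807349
  f(a) × f(c) < 0, new interval: [-1.300000, -0.510000]

After 2 iteration(s), the approximation is c_2 = -0.510000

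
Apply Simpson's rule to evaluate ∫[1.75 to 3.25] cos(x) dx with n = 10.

f(x) = cos(x)
a = 1.75, b = 3.25, n = 10
h = (b - a)/n = 0.150000

Simpson's rule: (h/3)[f(x₀) + 4f(x₁) + 2f(x₂) + ... + f(xₙ)]

x_0 = 1.7500, f(x_0) = -0.178246, coefficient = 1
x_1 = 1.9000, f(x_1) = -0.323290, coefficient = 4
x_2 = 2.0500, f(x_2) = -0.461073, coefficient = 2
x_3 = 2.2000, f(x_3) = -0.588501, coefficient = 4
x_4 = 2.3500, f(x_4) = -0.702713, coefficient = 2
x_5 = 2.5000, f(x_5) = -0.801144, coefficient = 4
x_6 = 2.6500, f(x_6) = -0.881582, coefficient = 2
x_7 = 2.8000, f(x_7) = -0.942222, coefficient = 4
x_8 = 2.9500, f(x_8) = -0.981702, coefficient = 2
x_9 = 3.1000, f(x_9) = -0.999135, coefficient = 4
x_10 = 3.2500, f(x_10) = -0.994130, coefficient = 1

I ≈ (0.150000/3) × -21.843683 = -1.092184
Exact value: -1.092181
Error: 0.000003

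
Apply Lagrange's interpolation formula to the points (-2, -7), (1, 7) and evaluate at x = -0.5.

Lagrange interpolation formula:
P(x) = Σ yᵢ × Lᵢ(x)
where Lᵢ(x) = Π_{j≠i} (x - xⱼ)/(xᵢ - xⱼ)

L_0(-0.5) = (-0.5 - 1)/(-2 - 1) = 0.500000
L_1(-0.5) = (-0.5 - (-2))/(1 - (-2)) = 0.500000

P(-0.5) = (-7)×L_0(-0.5) + 7×L_1(-0.5)
P(-0.5) = 0.000000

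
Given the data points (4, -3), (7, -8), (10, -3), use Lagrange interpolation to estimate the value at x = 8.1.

Lagrange interpolation formula:
P(x) = Σ yᵢ × Lᵢ(x)
where Lᵢ(x) = Π_{j≠i} (x - xⱼ)/(xᵢ - xⱼ)

L_0(8.1) = (8.1 - 7)/(4 - 7) × (8.1 - 10)/(4 - 10) = -0.116111
L_1(8.1) = (8.1 - 4)/(7 - 4) × (8.1 - 10)/(7 - 10) = 0.865556
L_2(8.1) = (8.1 - 4)/(10 - 4) × (8.1 - 7)/(10 - 7) = 0.250556

P(8.1) = (-3)×L_0(8.1) + (-8)×L_1(8.1) + (-3)×L_2(8.1)
P(8.1) = -7.327778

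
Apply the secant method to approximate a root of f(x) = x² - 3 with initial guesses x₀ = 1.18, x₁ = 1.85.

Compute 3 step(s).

f(x) = x² - 3
x₀ = 1.18, x₁ = 1.85

Secant formula: x_{n+1} = x_n - f(x_n)(x_n - x_{n-1})/(f(x_n) - f(x_{n-1}))

Iteration 1:
  f(1.180000) = -1.607600
  f(1.850000) = 0.422500
  x_2 = 1.850000 - 0.422500×(1.850000 - 1.180000)/(0.422500 - (-1.607600))
       = 1.710561
Iteration 2:
  f(1.850000) = 0.422500
  f(1.710561) = -0.073981
  x_3 = 1.710561 - (-0.073981)×(1.710561 - 1.850000)/(-0.073981 - 0.422500)
       = 1.731339
Iteration 3:
  f(1.710561) = -0.073981
  f(1.731339) = -0.002466
  x_4 = 1.731339 - (-0.002466)×(1.731339 - 1.710561)/(-0.002466 - (-0.073981))
       = 1.732055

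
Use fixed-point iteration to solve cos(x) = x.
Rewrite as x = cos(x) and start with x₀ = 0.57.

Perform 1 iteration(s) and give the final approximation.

Equation: cos(x) = x
Fixed-point form: x = cos(x)
x₀ = 0.57

x_1 = g(0.570000) = 0.841901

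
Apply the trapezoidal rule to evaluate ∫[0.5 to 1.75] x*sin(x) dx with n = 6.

f(x) = x*sin(x)
a = 0.5, b = 1.75, n = 6
h = (b - a)/n = 0.208333

Trapezoidal rule: (h/2)[f(x₀) + 2f(x₁) + 2f(x₂) + ... + f(xₙ)]

x_0 = 0.5000, f(x_0) = 0.239713, coefficient = 1
x_1 = 0.7083, f(x_1) = 0.460820, coefficient = 2
x_2 = 0.9167, f(x_2) = 0.727446, coefficient = 2
x_3 = 1.1250, f(x_3) = 1.015051, coefficient = 2
x_4 = 1.3333, f(x_4) = 1.295917, coefficient = 2
x_5 = 1.5417, f(x_5) = 1.541013, coefficient = 2
x_6 = 1.7500, f(x_6) = 1.721975, coefficient = 1

I ≈ (0.208333/2) × 12.042182 = 1.254394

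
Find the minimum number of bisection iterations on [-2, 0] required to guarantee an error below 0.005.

We need (b-a)/2^n ≤ 0.005
(0 - (-2))/2^n ≤ 0.005
2/2^n ≤ 0.005
2^n ≥ 400
n ≥ log₂(400) = 8.64
n ≥ 9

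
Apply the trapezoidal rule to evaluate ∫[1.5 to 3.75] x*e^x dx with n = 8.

f(x) = x*e^x
a = 1.5, b = 3.75, n = 8
h = (b - a)/n = 0.281250

Trapezoidal rule: (h/2)[f(x₀) + 2f(x₁) + 2f(x₂) + ... + f(xₙ)]

x_0 = 1.5000, f(x_0) = 6.722534, coefficient = 1
x_1 = 1.7812, f(x_1) = 10.575768, coefficient = 2
x_2 = 2.0625, f(x_2) = 16.222819, coefficient = 2
x_3 = 2.3438, f(x_3) = 24.422436, coefficient = 2
x_4 = 2.6250, f(x_4) = 36.237007, coefficient = 2
x_5 = 2.9062, f(x_5) = 53.149760, coefficient = 2
x_6 = 3.1875, f(x_6) = 77.226056, coefficient = 2
x_7 = 3.4688, f(x_7) = 111.335070, coefficient = 2
x_8 = 3.7500, f(x_8) = 159.454058, coefficient = 1

I ≈ (0.281250/2) × 824.514423 = 115.947341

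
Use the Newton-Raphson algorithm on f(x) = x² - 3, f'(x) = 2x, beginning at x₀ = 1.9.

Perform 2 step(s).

f(x) = x² - 3
f'(x) = 2x
x₀ = 1.9

Newton-Raphson formula: x_{n+1} = x_n - f(x_n)/f'(x_n)

Iteration 1:
  f(1.900000) = 0.610000
  f'(1.900000) = 3.800000
  x_1 = 1.900000 - 0.610000/3.800000 = 1.739474
Iteration 2:
  f(1.739474) = 0.025769
  f'(1.739474) = 3.478947
  x_2 = 1.739474 - 0.025769/3.478947 = 1.732067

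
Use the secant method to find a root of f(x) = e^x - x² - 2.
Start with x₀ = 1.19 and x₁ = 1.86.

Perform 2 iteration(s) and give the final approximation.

f(x) = e^x - x² - 2
x₀ = 1.19, x₁ = 1.86

Secant formula: x_{n+1} = x_n - f(x_n)(x_n - x_{n-1})/(f(x_n) - f(x_{n-1}))

Iteration 1:
  f(1.190000) = -0.129019
  f(1.860000) = 0.964137
  x_2 = 1.860000 - 0.964137×(1.860000 - 1.190000)/(0.964137 - (-0.129019))
       = 1.269076
Iteration 2:
  f(1.860000) = 0.964137
  f(1.269076) = -0.052990
  x_3 = 1.269076 - (-0.052990)×(1.269076 - 1.860000)/(-0.052990 - 0.964137)
       = 1.299862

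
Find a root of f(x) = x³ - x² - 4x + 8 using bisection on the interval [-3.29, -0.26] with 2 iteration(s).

f(x) = x³ - x² - 4x + 8
Initial interval: [-3.29, -0.26]

Iteration 1:
  c_1 = (-3.290000 + (-0.260000))/2 = -1.775000
  f(c_1) = f(-1.775000) = 6.357016
  f(a) × f(c) < 0, new interval: [-3.290000, -1.775000]
Iteration 2:
  c_2 = (-3.290000 + (-1.775000))/2 = -2.532500
  f(c_2) = f(-2.532500) = -4.525887
  f(a) × f(c) ≥ 0, new interval: [-2.532500, -1.775000]

After 2 iteration(s), the approximation is c_2 = -2.532500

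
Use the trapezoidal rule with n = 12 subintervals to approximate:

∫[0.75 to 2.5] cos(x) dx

f(x) = cos(x)
a = 0.75, b = 2.5, n = 12
h = (b - a)/n = 0.145833

Trapezoidal rule: (h/2)[f(x₀) + 2f(x₁) + 2f(x₂) + ... + f(xₙ)]

x_0 = 0.7500, f(x_0) = 0.731689, coefficient = 1
x_1 = 0.8958, f(x_1) = 0.624868, coefficient = 2
x_2 = 1.0417, f(x_2) = 0.504782, coefficient = 2
x_3 = 1.1875, f(x_3) = 0.373980, coefficient = 2
x_4 = 1.3333, f(x_4) = 0.235238, coefficient = 2
x_5 = 1.4792, f(x_5) = 0.091501, coefficient = 2
x_6 = 1.6250, f(x_6) = -0.054177, coefficient = 2
x_7 = 1.7708, f(x_7) = -0.198706, coefficient = 2
x_8 = 1.9167, f(x_8) = -0.339016, coefficient = 2
x_9 = 2.0625, f(x_9) = -0.472128, coefficient = 2
x_10 = 2.2083, f(x_10) = -0.595218, coefficient = 2
x_11 = 2.3542, f(x_11) = -0.705671, coefficient = 2
x_12 = 2.5000, f(x_12) = -0.801144, coefficient = 1

I ≈ (0.145833/2) × -1.138549 = -0.083019
Exact value: -0.083167
Error: 0.000147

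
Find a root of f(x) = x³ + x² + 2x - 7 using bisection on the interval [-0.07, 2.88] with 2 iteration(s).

f(x) = x³ + x² + 2x - 7
Initial interval: [-0.07, 2.88]

Iteration 1:
  c_1 = (-0.070000 + 2.880000)/2 = 1.405000
  f(c_1) = f(1.405000) = 0.557530
  f(a) × f(c) < 0, new interval: [-0.070000, 1.405000]
Iteration 2:
  c_2 = (-0.070000 + 1.405000)/2 = 0.667500
  f(c_2) = f(0.667500) = -4.922035
  f(a) × f(c) ≥ 0, new interval: [0.667500, 1.405000]

After 2 iteration(s), the approximation is c_2 = 0.667500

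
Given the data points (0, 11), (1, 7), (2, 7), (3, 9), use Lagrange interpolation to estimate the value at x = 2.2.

Lagrange interpolation formula:
P(x) = Σ yᵢ × Lᵢ(x)
where Lᵢ(x) = Π_{j≠i} (x - xⱼ)/(xᵢ - xⱼ)

L_0(2.2) = (2.2 - 1)/(0 - 1) × (2.2 - 2)/(0 - 2) × (2.2 - 3)/(0 - 3) = 0.032000
L_1(2.2) = (2.2 - 0)/(1 - 0) × (2.2 - 2)/(1 - 2) × (2.2 - 3)/(1 - 3) = -0.176000
L_2(2.2) = (2.2 - 0)/(2 - 0) × (2.2 - 1)/(2 - 1) × (2.2 - 3)/(2 - 3) = 1.056000
L_3(2.2) = (2.2 - 0)/(3 - 0) × (2.2 - 1)/(3 - 1) × (2.2 - 2)/(3 - 2) = 0.088000

P(2.2) = 11×L_0(2.2) + 7×L_1(2.2) + 7×L_2(2.2) + 9×L_3(2.2)
P(2.2) = 7.304000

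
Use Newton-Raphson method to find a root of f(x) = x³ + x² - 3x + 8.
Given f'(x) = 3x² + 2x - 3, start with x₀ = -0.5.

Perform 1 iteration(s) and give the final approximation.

f(x) = x³ + x² - 3x + 8
f'(x) = 3x² + 2x - 3
x₀ = -0.5

Newton-Raphson formula: x_{n+1} = x_n - f(x_n)/f'(x_n)

Iteration 1:
  f(-0.500000) = 9.625000
  f'(-0.500000) = -3.250000
  x_1 = -0.500000 - 9.625000/(-3.250000) = 2.461538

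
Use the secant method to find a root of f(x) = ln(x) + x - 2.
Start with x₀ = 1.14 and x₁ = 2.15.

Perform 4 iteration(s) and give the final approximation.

f(x) = ln(x) + x - 2
x₀ = 1.14, x₁ = 2.15

Secant formula: x_{n+1} = x_n - f(x_n)(x_n - x_{n-1})/(f(x_n) - f(x_{n-1}))

Iteration 1:
  f(1.140000) = -0.728972
  f(2.150000) = 0.915468
  x_2 = 2.150000 - 0.915468×(2.150000 - 1.140000)/(0.915468 - (-0.728972))
       = 1.587728
Iteration 2:
  f(2.150000) = 0.915468
  f(1.587728) = 0.050032
  x_3 = 1.587728 - 0.050032×(1.587728 - 2.150000)/(0.050032 - 0.915468)
       = 1.555222
Iteration 3:
  f(1.587728) = 0.050032
  f(1.555222) = -0.003159
  x_4 = 1.555222 - (-0.003159)×(1.555222 - 1.587728)/(-0.003159 - 0.050032)
       = 1.557153
Iteration 4:
  f(1.555222) = -0.003159
  f(1.557153) = 0.000012
  x_5 = 1.557153 - 0.000012×(1.557153 - 1.555222)/(0.000012 - (-0.003159))
       = 1.557146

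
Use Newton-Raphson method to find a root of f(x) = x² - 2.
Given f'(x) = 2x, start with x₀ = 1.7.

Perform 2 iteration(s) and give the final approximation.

f(x) = x² - 2
f'(x) = 2x
x₀ = 1.7

Newton-Raphson formula: x_{n+1} = x_n - f(x_n)/f'(x_n)

Iteration 1:
  f(1.700000) = 0.890000
  f'(1.700000) = 3.400000
  x_1 = 1.700000 - 0.890000/3.400000 = 1.438235
Iteration 2:
  f(1.438235) = 0.068521
  f'(1.438235) = 2.876471
  x_2 = 1.438235 - 0.068521/2.876471 = 1.414414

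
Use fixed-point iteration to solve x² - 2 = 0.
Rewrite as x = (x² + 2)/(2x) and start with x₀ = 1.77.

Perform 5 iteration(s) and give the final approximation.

Equation: x² - 2 = 0
Fixed-point form: x = (x² + 2)/(2x)
x₀ = 1.77

x_1 = g(1.770000) = 1.449972
x_2 = g(1.449972) = 1.414654
x_3 = g(1.414654) = 1.414214
x_4 = g(1.414214) = 1.414214
x_5 = g(1.414214) = 1.414214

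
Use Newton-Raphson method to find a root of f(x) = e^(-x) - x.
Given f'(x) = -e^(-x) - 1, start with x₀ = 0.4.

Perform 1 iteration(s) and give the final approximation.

f(x) = e^(-x) - x
f'(x) = -e^(-x) - 1
x₀ = 0.4

Newton-Raphson formula: x_{n+1} = x_n - f(x_n)/f'(x_n)

Iteration 1:
  f(0.400000) = 0.270320
  f'(0.400000) = -1.670320
  x_1 = 0.400000 - 0.270320/(-1.670320) = 0.561837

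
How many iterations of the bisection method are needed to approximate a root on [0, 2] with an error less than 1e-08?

We need (b-a)/2^n ≤ 1e-08
(2 - 0)/2^n ≤ 1e-08
2/2^n ≤ 1e-08
2^n ≥ 200000000
n ≥ log₂(200000000) = 27.58
n ≥ 28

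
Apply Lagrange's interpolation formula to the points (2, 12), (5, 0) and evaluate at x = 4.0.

Lagrange interpolation formula:
P(x) = Σ yᵢ × Lᵢ(x)
where Lᵢ(x) = Π_{j≠i} (x - xⱼ)/(xᵢ - xⱼ)

L_0(4.0) = (4.0 - 5)/(2 - 5) = 0.333333
L_1(4.0) = (4.0 - 2)/(5 - 2) = 0.666667

P(4.0) = 12×L_0(4.0) + 0×L_1(4.0)
P(4.0) = 4.000000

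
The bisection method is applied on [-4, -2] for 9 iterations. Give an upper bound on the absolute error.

Bisection error bound: |error| ≤ (b-a)/2^n
|error| ≤ (-2 - (-4))/2^9 = 2/2^9
|error| ≤ 0.0039062500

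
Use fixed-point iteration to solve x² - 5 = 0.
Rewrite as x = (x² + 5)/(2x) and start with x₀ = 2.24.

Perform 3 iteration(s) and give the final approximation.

Equation: x² - 5 = 0
Fixed-point form: x = (x² + 5)/(2x)
x₀ = 2.24

x_1 = g(2.240000) = 2.236071
x_2 = g(2.236071) = 2.236068
x_3 = g(2.236068) = 2.236068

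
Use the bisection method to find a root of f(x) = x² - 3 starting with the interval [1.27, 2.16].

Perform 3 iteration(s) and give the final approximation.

f(x) = x² - 3
Initial interval: [1.27, 2.16]

Iteration 1:
  c_1 = (1.270000 + 2.160000)/2 = 1.715000
  f(c_1) = f(1.715000) = -0.058775
  f(a) × f(c) ≥ 0, new interval: [1.715000, 2.160000]
Iteration 2:
  c_2 = (1.715000 + 2.160000)/2 = 1.937500
  f(c_2) = f(1.937500) = 0.753906
  f(a) × f(c) < 0, new interval: [1.715000, 1.937500]
Iteration 3:
  c_3 = (1.715000 + 1.937500)/2 = 1.826250
  f(c_3) = f(1.826250) = 0.335189
  f(a) × f(c) < 0, new interval: [1.715000, 1.826250]

After 3 iteration(s), the approximation is c_3 = 1.826250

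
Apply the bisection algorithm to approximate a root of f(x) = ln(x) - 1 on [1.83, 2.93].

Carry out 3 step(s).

f(x) = ln(x) - 1
Initial interval: [1.83, 2.93]

Iteration 1:
  c_1 = (1.830000 + 2.930000)/2 = 2.380000
  f(c_1) = f(2.380000) = -0.132900
  f(a) × f(c) ≥ 0, new interval: [2.380000, 2.930000]
Iteration 2:
  c_2 = (2.380000 + 2.930000)/2 = 2.655000
  f(c_2) = f(2.655000) = -0.023555
  f(a) × f(c) ≥ 0, new interval: [2.655000, 2.930000]
Iteration 3:
  c_3 = (2.655000 + 2.930000)/2 = 2.792500
  f(c_3) = f(2.792500) = 0.026937
  f(a) × f(c) < 0, new interval: [2.655000, 2.792500]

After 3 iteration(s), the approximation is c_3 = 2.792500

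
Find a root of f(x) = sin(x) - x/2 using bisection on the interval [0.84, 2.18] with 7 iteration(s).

f(x) = sin(x) - x/2
Initial interval: [0.84, 2.18]

Iteration 1:
  c_1 = (0.840000 + 2.180000)/2 = 1.510000
  f(c_1) = f(1.510000) = 0.243152
  f(a) × f(c) ≥ 0, new interval: [1.510000, 2.180000]
Iteration 2:
  c_2 = (1.510000 + 2.180000)/2 = 1.845000
  f(c_2) = f(1.845000) = 0.040141
  f(a) × f(c) ≥ 0, new interval: [1.845000, 2.180000]
Iteration 3:
  c_3 = (1.845000 + 2.180000)/2 = 2.012500
  f(c_3) = f(2.012500) = -0.102225
  f(a) × f(c) < 0, new interval: [1.845000, 2.012500]
Iteration 4:
  c_4 = (1.845000 + 2.012500)/2 = 1.928750
  f(c_4) = f(1.928750) = -0.027759
  f(a) × f(c) < 0, new interval: [1.845000, 1.928750]
Iteration 5:
  c_5 = (1.845000 + 1.928750)/2 = 1.886875
  f(c_5) = f(1.886875) = 0.007024
  f(a) × f(c) ≥ 0, new interval: [1.886875, 1.928750]
Iteration 6:
  c_6 = (1.886875 + 1.928750)/2 = 1.907813
  f(c_6) = f(1.907813) = -0.010161
  f(a) × f(c) < 0, new interval: [1.886875, 1.907813]
Iteration 7:
  c_7 = (1.886875 + 1.907813)/2 = 1.897344
  f(c_7) = f(1.897344) = -0.001516
  f(a) × f(c) < 0, new interval: [1.886875, 1.897344]

After 7 iteration(s), the approximation is c_7 = 1.897344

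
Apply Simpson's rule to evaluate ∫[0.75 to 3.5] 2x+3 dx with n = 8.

f(x) = 2x+3
a = 0.75, b = 3.5, n = 8
h = (b - a)/n = 0.343750

Simpson's rule: (h/3)[f(x₀) + 4f(x₁) + 2f(x₂) + ... + f(xₙ)]

x_0 = 0.7500, f(x_0) = 4.500000, coefficient = 1
x_1 = 1.0938, f(x_1) = 5.187500, coefficient = 4
x_2 = 1.4375, f(x_2) = 5.875000, coefficient = 2
x_3 = 1.7812, f(x_3) = 6.562500, coefficient = 4
x_4 = 2.1250, f(x_4) = 7.250000, coefficient = 2
x_5 = 2.4688, f(x_5) = 7.937500, coefficient = 4
x_6 = 2.8125, f(x_6) = 8.625000, coefficient = 2
x_7 = 3.1562, f(x_7) = 9.312500, coefficient = 4
x_8 = 3.5000, f(x_8) = 10.000000, coefficient = 1

I ≈ (0.343750/3) × 174.000000 = 19.937500
Exact value: 19.937500
Error: 0.000000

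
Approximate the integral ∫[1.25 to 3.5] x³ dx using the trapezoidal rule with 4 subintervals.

f(x) = x³
a = 1.25, b = 3.5, n = 4
h = (b - a)/n = 0.562500

Trapezoidal rule: (h/2)[f(x₀) + 2f(x₁) + 2f(x₂) + ... + f(xₙ)]

x_0 = 1.2500, f(x_0) = 1.953125, coefficient = 1
x_1 = 1.8125, f(x_1) = 5.954346, coefficient = 2
x_2 = 2.3750, f(x_2) = 13.396484, coefficient = 2
x_3 = 2.9375, f(x_3) = 25.347412, coefficient = 2
x_4 = 3.5000, f(x_4) = 42.875000, coefficient = 1

I ≈ (0.562500/2) × 134.224609 = 37.750671
Exact value: 36.905273
Error: 0.845398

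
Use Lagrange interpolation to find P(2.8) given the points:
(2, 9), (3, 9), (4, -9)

Lagrange interpolation formula:
P(x) = Σ yᵢ × Lᵢ(x)
where Lᵢ(x) = Π_{j≠i} (x - xⱼ)/(xᵢ - xⱼ)

L_0(2.8) = (2.8 - 3)/(2 - 3) × (2.8 - 4)/(2 - 4) = 0.120000
L_1(2.8) = (2.8 - 2)/(3 - 2) × (2.8 - 4)/(3 - 4) = 0.960000
L_2(2.8) = (2.8 - 2)/(4 - 2) × (2.8 - 3)/(4 - 3) = -0.080000

P(2.8) = 9×L_0(2.8) + 9×L_1(2.8) + (-9)×L_2(2.8)
P(2.8) = 10.440000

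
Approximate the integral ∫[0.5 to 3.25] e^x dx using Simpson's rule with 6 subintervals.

f(x) = e^x
a = 0.5, b = 3.25, n = 6
h = (b - a)/n = 0.458333

Simpson's rule: (h/3)[f(x₀) + 4f(x₁) + 2f(x₂) + ... + f(xₙ)]

x_0 = 0.5000, f(x_0) = 1.648721, coefficient = 1
x_1 = 0.9583, f(x_1) = 2.607347, coefficient = 4
x_2 = 1.4167, f(x_2) = 4.123353, coefficient = 2
x_3 = 1.8750, f(x_3) = 6.520819, coefficient = 4
x_4 = 2.3333, f(x_4) = 10.312259, coefficient = 2
x_5 = 2.7917, f(x_5) = 16.308177, coefficient = 4
x_6 = 3.2500, f(x_6) = 25.790340, coefficient = 1

I ≈ (0.458333/3) × 158.055660 = 24.147392
Exact value: 24.141619
Error: 0.005774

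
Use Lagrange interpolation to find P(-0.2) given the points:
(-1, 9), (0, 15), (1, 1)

Lagrange interpolation formula:
P(x) = Σ yᵢ × Lᵢ(x)
where Lᵢ(x) = Π_{j≠i} (x - xⱼ)/(xᵢ - xⱼ)

L_0(-0.2) = (-0.2 - 0)/(-1 - 0) × (-0.2 - 1)/(-1 - 1) = 0.120000
L_1(-0.2) = (-0.2 - (-1))/(0 - (-1)) × (-0.2 - 1)/(0 - 1) = 0.960000
L_2(-0.2) = (-0.2 - (-1))/(1 - (-1)) × (-0.2 - 0)/(1 - 0) = -0.080000

P(-0.2) = 9×L_0(-0.2) + 15×L_1(-0.2) + 1×L_2(-0.2)
P(-0.2) = 15.400000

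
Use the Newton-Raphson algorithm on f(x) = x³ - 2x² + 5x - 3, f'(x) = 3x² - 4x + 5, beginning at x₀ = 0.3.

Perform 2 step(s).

f(x) = x³ - 2x² + 5x - 3
f'(x) = 3x² - 4x + 5
x₀ = 0.3

Newton-Raphson formula: x_{n+1} = x_n - f(x_n)/f'(x_n)

Iteration 1:
  f(0.300000) = -1.653000
  f'(0.300000) = 4.070000
  x_1 = 0.300000 - (-1.653000)/4.070000 = 0.706143
Iteration 2:
  f(0.706143) = -0.114453
  f'(0.706143) = 3.671342
  x_2 = 0.706143 - (-0.114453)/3.671342 = 0.737317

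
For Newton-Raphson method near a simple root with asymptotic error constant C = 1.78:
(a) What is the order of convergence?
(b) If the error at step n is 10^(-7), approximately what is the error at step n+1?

(a) Newton-Raphson has quadratic (order 2) convergence near simple roots.
    This means |e_{n+1}| ≈ C|e_n|².

(b) With |e_n| = 10^(-7) and C = 1.78:
    |e_{n+1}| ≈ 1.78 × (10^(-7))² = 1.78 × 10^(-14)

(a) 2 (quadratic); (b) |e_{n+1}| ≈ 1.780e-14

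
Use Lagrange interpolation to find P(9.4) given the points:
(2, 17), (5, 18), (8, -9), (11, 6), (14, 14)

Lagrange interpolation formula:
P(x) = Σ yᵢ × Lᵢ(x)
where Lᵢ(x) = Π_{j≠i} (x - xⱼ)/(xᵢ - xⱼ)

L_0(9.4) = (9.4 - 5)/(2 - 5) × (9.4 - 8)/(2 - 8) × (9.4 - 11)/(2 - 11) × (9.4 - 14)/(2 - 14) = 0.023322
L_1(9.4) = (9.4 - 2)/(5 - 2) × (9.4 - 8)/(5 - 8) × (9.4 - 11)/(5 - 11) × (9.4 - 14)/(5 - 14) = -0.156892
L_2(9.4) = (9.4 - 2)/(8 - 2) × (9.4 - 5)/(8 - 5) × (9.4 - 11)/(8 - 11) × (9.4 - 14)/(8 - 14) = 0.739635
L_3(9.4) = (9.4 - 2)/(11 - 2) × (9.4 - 5)/(11 - 5) × (9.4 - 8)/(11 - 8) × (9.4 - 14)/(11 - 14) = 0.431453
L_4(9.4) = (9.4 - 2)/(14 - 2) × (9.4 - 5)/(14 - 5) × (9.4 - 8)/(14 - 8) × (9.4 - 11)/(14 - 11) = -0.037518

P(9.4) = 17×L_0(9.4) + 18×L_1(9.4) + (-9)×L_2(9.4) + 6×L_3(9.4) + 14×L_4(9.4)
P(9.4) = -7.020826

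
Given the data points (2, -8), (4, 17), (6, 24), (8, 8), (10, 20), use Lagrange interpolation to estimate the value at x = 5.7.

Lagrange interpolation formula:
P(x) = Σ yᵢ × Lᵢ(x)
where Lᵢ(x) = Π_{j≠i} (x - xⱼ)/(xᵢ - xⱼ)

L_0(5.7) = (5.7 - 4)/(2 - 4) × (5.7 - 6)/(2 - 6) × (5.7 - 8)/(2 - 8) × (5.7 - 10)/(2 - 10) = -0.013135
L_1(5.7) = (5.7 - 2)/(4 - 2) × (5.7 - 6)/(4 - 6) × (5.7 - 8)/(4 - 8) × (5.7 - 10)/(4 - 10) = 0.114353
L_2(5.7) = (5.7 - 2)/(6 - 2) × (5.7 - 4)/(6 - 4) × (5.7 - 8)/(6 - 8) × (5.7 - 10)/(6 - 10) = 0.972002
L_3(5.7) = (5.7 - 2)/(8 - 2) × (5.7 - 4)/(8 - 4) × (5.7 - 6)/(8 - 6) × (5.7 - 10)/(8 - 10) = -0.084522
L_4(5.7) = (5.7 - 2)/(10 - 2) × (5.7 - 4)/(10 - 4) × (5.7 - 6)/(10 - 6) × (5.7 - 8)/(10 - 8) = 0.011302

P(5.7) = (-8)×L_0(5.7) + 17×L_1(5.7) + 24×L_2(5.7) + 8×L_3(5.7) + 20×L_4(5.7)
P(5.7) = 24.926994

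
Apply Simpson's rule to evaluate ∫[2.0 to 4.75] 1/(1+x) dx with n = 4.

f(x) = 1/(1+x)
a = 2.0, b = 4.75, n = 4
h = (b - a)/n = 0.687500

Simpson's rule: (h/3)[f(x₀) + 4f(x₁) + 2f(x₂) + ... + f(xₙ)]

x_0 = 2.0000, f(x_0) = 0.333333, coefficient = 1
x_1 = 2.6875, f(x_1) = 0.271186, coefficient = 4
x_2 = 3.3750, f(x_2) = 0.228571, coefficient = 2
x_3 = 4.0625, f(x_3) = 0.197531, coefficient = 4
x_4 = 4.7500, f(x_4) = 0.173913, coefficient = 1

I ≈ (0.687500/3) × 2.839258 = 0.650663
Exact value: 0.650588
Error: 0.000076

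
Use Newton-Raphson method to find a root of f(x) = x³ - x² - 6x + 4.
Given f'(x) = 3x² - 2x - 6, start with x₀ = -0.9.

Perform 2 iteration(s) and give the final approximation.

f(x) = x³ - x² - 6x + 4
f'(x) = 3x² - 2x - 6
x₀ = -0.9

Newton-Raphson formula: x_{n+1} = x_n - f(x_n)/f'(x_n)

Iteration 1:
  f(-0.900000) = 7.861000
  f'(-0.900000) = -1.770000
  x_1 = -0.900000 - 7.861000/(-1.770000) = 3.541243
Iteration 2:
  f(3.541243) = 14.620749
  f'(3.541243) = 24.538719
  x_2 = 3.541243 - 14.620749/24.538719 = 2.945419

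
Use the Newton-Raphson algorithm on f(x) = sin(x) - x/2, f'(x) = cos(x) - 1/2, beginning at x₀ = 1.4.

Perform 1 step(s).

f(x) = sin(x) - x/2
f'(x) = cos(x) - 1/2
x₀ = 1.4

Newton-Raphson formula: x_{n+1} = x_n - f(x_n)/f'(x_n)

Iteration 1:
  f(1.400000) = 0.285450
  f'(1.400000) = -0.330033
  x_1 = 1.400000 - 0.285450/(-0.330033) = 2.264913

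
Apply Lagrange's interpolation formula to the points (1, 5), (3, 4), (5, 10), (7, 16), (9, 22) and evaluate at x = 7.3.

Lagrange interpolation formula:
P(x) = Σ yᵢ × Lᵢ(x)
where Lᵢ(x) = Π_{j≠i} (x - xⱼ)/(xᵢ - xⱼ)

L_0(7.3) = (7.3 - 3)/(1 - 3) × (7.3 - 5)/(1 - 5) × (7.3 - 7)/(1 - 7) × (7.3 - 9)/(1 - 9) = -0.013135
L_1(7.3) = (7.3 - 1)/(3 - 1) × (7.3 - 5)/(3 - 5) × (7.3 - 7)/(3 - 7) × (7.3 - 9)/(3 - 9) = 0.076978
L_2(7.3) = (7.3 - 1)/(5 - 1) × (7.3 - 3)/(5 - 3) × (7.3 - 7)/(5 - 7) × (7.3 - 9)/(5 - 9) = -0.215873
L_3(7.3) = (7.3 - 1)/(7 - 1) × (7.3 - 3)/(7 - 3) × (7.3 - 5)/(7 - 5) × (7.3 - 9)/(7 - 9) = 1.103353
L_4(7.3) = (7.3 - 1)/(9 - 1) × (7.3 - 3)/(9 - 3) × (7.3 - 5)/(9 - 5) × (7.3 - 7)/(9 - 7) = 0.048677

P(7.3) = 5×L_0(7.3) + 4×L_1(7.3) + 10×L_2(7.3) + 16×L_3(7.3) + 22×L_4(7.3)
P(7.3) = 16.808054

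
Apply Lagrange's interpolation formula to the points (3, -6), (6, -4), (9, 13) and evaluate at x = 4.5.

Lagrange interpolation formula:
P(x) = Σ yᵢ × Lᵢ(x)
where Lᵢ(x) = Π_{j≠i} (x - xⱼ)/(xᵢ - xⱼ)

L_0(4.5) = (4.5 - 6)/(3 - 6) × (4.5 - 9)/(3 - 9) = 0.375000
L_1(4.5) = (4.5 - 3)/(6 - 3) × (4.5 - 9)/(6 - 9) = 0.750000
L_2(4.5) = (4.5 - 3)/(9 - 3) × (4.5 - 6)/(9 - 6) = -0.125000

P(4.5) = (-6)×L_0(4.5) + (-4)×L_1(4.5) + 13×L_2(4.5)
P(4.5) = -6.875000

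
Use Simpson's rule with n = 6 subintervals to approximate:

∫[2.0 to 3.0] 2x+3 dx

f(x) = 2x+3
a = 2.0, b = 3.0, n = 6
h = (b - a)/n = 0.166667

Simpson's rule: (h/3)[f(x₀) + 4f(x₁) + 2f(x₂) + ... + f(xₙ)]

x_0 = 2.0000, f(x_0) = 7.000000, coefficient = 1
x_1 = 2.1667, f(x_1) = 7.333333, coefficient = 4
x_2 = 2.3333, f(x_2) = 7.666667, coefficient = 2
x_3 = 2.5000, f(x_3) = 8.000000, coefficient = 4
x_4 = 2.6667, f(x_4) = 8.333333, coefficient = 2
x_5 = 2.8333, f(x_5) = 8.666667, coefficient = 4
x_6 = 3.0000, f(x_6) = 9.000000, coefficient = 1

I ≈ (0.166667/3) × 144.000000 = 8.000000
Exact value: 8.000000
Error: 0.000000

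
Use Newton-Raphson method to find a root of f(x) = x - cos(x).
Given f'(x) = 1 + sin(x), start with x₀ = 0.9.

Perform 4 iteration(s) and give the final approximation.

f(x) = x - cos(x)
f'(x) = 1 + sin(x)
x₀ = 0.9

Newton-Raphson formula: x_{n+1} = x_n - f(x_n)/f'(x_n)

Iteration 1:
  f(0.900000) = 0.278390
  f'(0.900000) = 1.783327
  x_1 = 0.900000 - 0.278390/1.783327 = 0.743893
Iteration 2:
  f(0.743893) = 0.008055
  f'(0.743893) = 1.677158
  x_2 = 0.743893 - 0.008055/1.677158 = 0.739090
Iteration 3:
  f(0.739090) = 0.000008
  f'(0.739090) = 1.673616
  x_3 = 0.739090 - 0.000008/1.673616 = 0.739085
Iteration 4:
  f(0.739085) = 0.000000
  f'(0.739085) = 1.673612
  x_4 = 0.739085 - 0.000000/1.673612 = 0.739085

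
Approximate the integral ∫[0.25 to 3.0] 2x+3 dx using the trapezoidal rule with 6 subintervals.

f(x) = 2x+3
a = 0.25, b = 3.0, n = 6
h = (b - a)/n = 0.458333

Trapezoidal rule: (h/2)[f(x₀) + 2f(x₁) + 2f(x₂) + ... + f(xₙ)]

x_0 = 0.2500, f(x_0) = 3.500000, coefficient = 1
x_1 = 0.7083, f(x_1) = 4.416667, coefficient = 2
x_2 = 1.1667, f(x_2) = 5.333333, coefficient = 2
x_3 = 1.6250, f(x_3) = 6.250000, coefficient = 2
x_4 = 2.0833, f(x_4) = 7.166667, coefficient = 2
x_5 = 2.5417, f(x_5) = 8.083333, coefficient = 2
x_6 = 3.0000, f(x_6) = 9.000000, coefficient = 1

I ≈ (0.458333/2) × 75.000000 = 17.187500
Exact value: 17.187500
Error: 0.000000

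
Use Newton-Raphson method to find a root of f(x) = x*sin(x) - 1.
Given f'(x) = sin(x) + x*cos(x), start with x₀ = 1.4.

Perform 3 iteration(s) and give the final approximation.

f(x) = x*sin(x) - 1
f'(x) = sin(x) + x*cos(x)
x₀ = 1.4

Newton-Raphson formula: x_{n+1} = x_n - f(x_n)/f'(x_n)

Iteration 1:
  f(1.400000) = 0.379630
  f'(1.400000) = 1.223404
  x_1 = 1.400000 - 0.379630/1.223404 = 1.089694
Iteration 2:
  f(1.089694) = -0.034002
  f'(1.089694) = 1.390749
  x_2 = 1.089694 - (-0.034002)/1.390749 = 1.114143
Iteration 3:
  f(1.114143) = -0.000020
  f'(1.114143) = 1.388811
  x_3 = 1.114143 - (-0.000020)/1.388811 = 1.114157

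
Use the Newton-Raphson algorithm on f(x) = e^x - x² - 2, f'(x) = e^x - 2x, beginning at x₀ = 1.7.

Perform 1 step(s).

f(x) = e^x - x² - 2
f'(x) = e^x - 2x
x₀ = 1.7

Newton-Raphson formula: x_{n+1} = x_n - f(x_n)/f'(x_n)

Iteration 1:
  f(1.700000) = 0.583947
  f'(1.700000) = 2.073947
  x_1 = 1.700000 - 0.583947/2.073947 = 1.418437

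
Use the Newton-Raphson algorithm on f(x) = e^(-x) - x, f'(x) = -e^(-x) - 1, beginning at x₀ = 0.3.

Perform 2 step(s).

f(x) = e^(-x) - x
f'(x) = -e^(-x) - 1
x₀ = 0.3

Newton-Raphson formula: x_{n+1} = x_n - f(x_n)/f'(x_n)

Iteration 1:
  f(0.300000) = 0.440818
  f'(0.300000) = -1.740818
  x_1 = 0.300000 - 0.440818/(-1.740818) = 0.553225
Iteration 2:
  f(0.553225) = 0.021868
  f'(0.553225) = -1.575092
  x_2 = 0.553225 - 0.021868/(-1.575092) = 0.567108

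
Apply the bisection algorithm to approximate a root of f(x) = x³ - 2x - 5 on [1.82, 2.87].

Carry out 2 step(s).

f(x) = x³ - 2x - 5
Initial interval: [1.82, 2.87]

Iteration 1:
  c_1 = (1.820000 + 2.870000)/2 = 2.345000
  f(c_1) = f(2.345000) = 3.205214
  f(a) × f(c) < 0, new interval: [1.820000, 2.345000]
Iteration 2:
  c_2 = (1.820000 + 2.345000)/2 = 2.082500
  f(c_2) = f(2.082500) = -0.133601
  f(a) × f(c) ≥ 0, new interval: [2.082500, 2.345000]

After 2 iteration(s), the approximation is c_2 = 2.082500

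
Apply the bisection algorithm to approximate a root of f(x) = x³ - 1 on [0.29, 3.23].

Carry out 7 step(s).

f(x) = x³ - 1
Initial interval: [0.29, 3.23]

Iteration 1:
  c_1 = (0.290000 + 3.230000)/2 = 1.760000
  f(c_1) = f(1.760000) = 4.451776
  f(a) × f(c) < 0, new interval: [0.290000, 1.760000]
Iteration 2:
  c_2 = (0.290000 + 1.760000)/2 = 1.025000
  f(c_2) = f(1.025000) = 0.076891
  f(a) × f(c) < 0, new interval: [0.290000, 1.025000]
Iteration 3:
  c_3 = (0.290000 + 1.025000)/2 = 0.657500
  f(c_3) = f(0.657500) = -0.715759
  f(a) × f(c) ≥ 0, new interval: [0.657500, 1.025000]
Iteration 4:
  c_4 = (0.657500 + 1.025000)/2 = 0.841250
  f(c_4) = f(0.841250) = -0.404646
  f(a) × f(c) ≥ 0, new interval: [0.841250, 1.025000]
Iteration 5:
  c_5 = (0.841250 + 1.025000)/2 = 0.933125
  f(c_5) = f(0.933125) = -0.187507
  f(a) × f(c) ≥ 0, new interval: [0.933125, 1.025000]
Iteration 6:
  c_6 = (0.933125 + 1.025000)/2 = 0.979062
  f(c_6) = f(0.979062) = -0.061507
  f(a) × f(c) ≥ 0, new interval: [0.979062, 1.025000]
Iteration 7:
  c_7 = (0.979062 + 1.025000)/2 = 1.002031
  f(c_7) = f(1.002031) = 0.006106
  f(a) × f(c) < 0, new interval: [0.979062, 1.002031]

After 7 iteration(s), the approximation is c_7 = 1.002031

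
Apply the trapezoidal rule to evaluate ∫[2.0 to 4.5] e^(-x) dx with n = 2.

f(x) = e^(-x)
a = 2.0, b = 4.5, n = 2
h = (b - a)/n = 1.250000

Trapezoidal rule: (h/2)[f(x₀) + 2f(x₁) + 2f(x₂) + ... + f(xₙ)]

x_0 = 2.0000, f(x_0) = 0.135335, coefficient = 1
x_1 = 3.2500, f(x_1) = 0.038774, coefficient = 2
x_2 = 4.5000, f(x_2) = 0.011109, coefficient = 1

I ≈ (1.250000/2) × 0.223993 = 0.139995
Exact value: 0.124226
Error: 0.015769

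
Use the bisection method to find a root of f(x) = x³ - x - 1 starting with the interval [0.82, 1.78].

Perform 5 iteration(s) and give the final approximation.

f(x) = x³ - x - 1
Initial interval: [0.82, 1.78]

Iteration 1:
  c_1 = (0.820000 + 1.780000)/2 = 1.300000
  f(c_1) = f(1.300000) = -0.103000
  f(a) × f(c) ≥ 0, new interval: [1.300000, 1.780000]
Iteration 2:
  c_2 = (1.300000 + 1.780000)/2 = 1.540000
  f(c_2) = f(1.540000) = 1.112264
  f(a) × f(c) < 0, new interval: [1.300000, 1.540000]
Iteration 3:
  c_3 = (1.300000 + 1.540000)/2 = 1.420000
  f(c_3) = f(1.420000) = 0.443288
  f(a) × f(c) < 0, new interval: [1.300000, 1.420000]
Iteration 4:
  c_4 = (1.300000 + 1.420000)/2 = 1.360000
  f(c_4) = f(1.360000) = 0.155456
  f(a) × f(c) < 0, new interval: [1.300000, 1.360000]
Iteration 5:
  c_5 = (1.300000 + 1.360000)/2 = 1.330000
  f(c_5) = f(1.330000) = 0.022637
  f(a) × f(c) < 0, new interval: [1.300000, 1.330000]

After 5 iteration(s), the approximation is c_5 = 1.330000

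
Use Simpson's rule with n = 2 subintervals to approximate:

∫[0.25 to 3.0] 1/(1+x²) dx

f(x) = 1/(1+x²)
a = 0.25, b = 3.0, n = 2
h = (b - a)/n = 1.375000

Simpson's rule: (h/3)[f(x₀) + 4f(x₁) + 2f(x₂) + ... + f(xₙ)]

x_0 = 0.2500, f(x_0) = 0.941176, coefficient = 1
x_1 = 1.6250, f(x_1) = 0.274678, coefficient = 4
x_2 = 3.0000, f(x_2) = 0.100000, coefficient = 1

I ≈ (1.375000/3) × 2.139889 = 0.980782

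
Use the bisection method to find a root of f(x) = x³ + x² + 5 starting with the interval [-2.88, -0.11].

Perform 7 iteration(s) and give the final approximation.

f(x) = x³ + x² + 5
Initial interval: [-2.88, -0.11]

Iteration 1:
  c_1 = (-2.880000 + (-0.110000))/2 = -1.495000
  f(c_1) = f(-1.495000) = 3.893663
  f(a) × f(c) < 0, new interval: [-2.880000, -1.495000]
Iteration 2:
  c_2 = (-2.880000 + (-1.495000))/2 = -2.187500
  f(c_2) = f(-2.187500) = -0.682373
  f(a) × f(c) ≥ 0, new interval: [-2.187500, -1.495000]
Iteration 3:
  c_3 = (-2.187500 + (-1.495000))/2 = -1.841250
  f(c_3) = f(-1.841250) = 2.147993
  f(a) × f(c) < 0, new interval: [-2.187500, -1.841250]
Iteration 4:
  c_4 = (-2.187500 + (-1.841250))/2 = -2.014375
  f(c_4) = f(-2.014375) = 0.883964
  f(a) × f(c) < 0, new interval: [-2.187500, -2.014375]
Iteration 5:
  c_5 = (-2.187500 + (-2.014375))/2 = -2.100938
  f(c_5) = f(-2.100938) = 0.140530
  f(a) × f(c) < 0, new interval: [-2.187500, -2.100938]
Iteration 6:
  c_6 = (-2.187500 + (-2.100938))/2 = -2.144219
  f(c_6) = f(-2.144219) = -0.260745
  f(a) × f(c) ≥ 0, new interval: [-2.144219, -2.100938]
Iteration 7:
  c_7 = (-2.144219 + (-2.100938))/2 = -2.122578
  f(c_7) = f(-2.122578) = -0.057594
  f(a) × f(c) ≥ 0, new interval: [-2.122578, -2.100938]

After 7 iteration(s), the approximation is c_7 = -2.122578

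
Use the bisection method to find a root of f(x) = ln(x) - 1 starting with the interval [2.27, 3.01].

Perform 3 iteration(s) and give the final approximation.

f(x) = ln(x) - 1
Initial interval: [2.27, 3.01]

Iteration 1:
  c_1 = (2.270000 + 3.010000)/2 = 2.640000
  f(c_1) = f(2.640000) = -0.029221
  f(a) × f(c) ≥ 0, new interval: [2.640000, 3.010000]
Iteration 2:
  c_2 = (2.640000 + 3.010000)/2 = 2.825000
  f(c_2) = f(2.825000) = 0.038508
  f(a) × f(c) < 0, new interval: [2.640000, 2.825000]
Iteration 3:
  c_3 = (2.640000 + 2.825000)/2 = 2.732500
  f(c_3) = f(2.732500) = 0.005217
  f(a) × f(c) < 0, new interval: [2.640000, 2.732500]

After 3 iteration(s), the approximation is c_3 = 2.732500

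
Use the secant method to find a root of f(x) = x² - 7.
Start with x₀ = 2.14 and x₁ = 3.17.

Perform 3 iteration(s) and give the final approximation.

f(x) = x² - 7
x₀ = 2.14, x₁ = 3.17

Secant formula: x_{n+1} = x_n - f(x_n)(x_n - x_{n-1})/(f(x_n) - f(x_{n-1}))

Iteration 1:
  f(2.140000) = -2.420400
  f(3.170000) = 3.048900
  x_2 = 3.170000 - 3.048900×(3.170000 - 2.140000)/(3.048900 - (-2.420400))
       = 2.595819
Iteration 2:
  f(3.170000) = 3.048900
  f(2.595819) = -0.261723
  x_3 = 2.595819 - (-0.261723)×(2.595819 - 3.170000)/(-0.261723 - 3.048900)
       = 2.641211
Iteration 3:
  f(2.595819) = -0.261723
  f(2.641211) = -0.024003
  x_4 = 2.641211 - (-0.024003)×(2.641211 - 2.595819)/(-0.024003 - (-0.261723))
       = 2.645795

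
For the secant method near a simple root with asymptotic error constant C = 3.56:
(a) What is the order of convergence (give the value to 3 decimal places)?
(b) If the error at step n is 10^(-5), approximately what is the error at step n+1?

(a) Secant method has superlinear convergence with order φ = (1+√5)/2 ≈ 1.618.
    This means |e_{n+1}| ≈ C|e_n|^1.618.

(b) With |e_n| = 10^(-5) and C = 3.56:
    |e_{n+1}| ≈ 3.56 × (10^(-5))^1.618 = 3.56 × 10^(-8.09)

(a) ≈ 1.618 (golden ratio); (b) |e_{n+1}| ≈ 2.893e-08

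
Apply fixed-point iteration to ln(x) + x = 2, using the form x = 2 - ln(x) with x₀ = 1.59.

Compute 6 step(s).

Equation: ln(x) + x = 2
Fixed-point form: x = 2 - ln(x)
x₀ = 1.59

x_1 = g(1.590000) = 1.536266
x_2 = g(1.536266) = 1.570645
x_3 = g(1.570645) = 1.548514
x_4 = g(1.548514) = 1.562705
x_5 = g(1.562705) = 1.553582
x_6 = g(1.553582) = 1.559437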